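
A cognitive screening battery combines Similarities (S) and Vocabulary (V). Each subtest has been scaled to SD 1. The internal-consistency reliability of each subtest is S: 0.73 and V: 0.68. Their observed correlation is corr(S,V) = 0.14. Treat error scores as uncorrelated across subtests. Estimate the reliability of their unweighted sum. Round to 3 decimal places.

Var(S+V) = 2 + 2·[0.14] = 2 + 0.28 = 2.28.
With uncorrelated errors the cross-covariances are all true-score covariance, so they carry over unchanged; only the diagonal terms shrink to ρᵢσᵢ².
True-score variance = [0.73 + 0.68] + 0.28 = 1.41 + 0.28 = 1.69.
Reliability = 1.69 / 2.28 = 0.741.

0.741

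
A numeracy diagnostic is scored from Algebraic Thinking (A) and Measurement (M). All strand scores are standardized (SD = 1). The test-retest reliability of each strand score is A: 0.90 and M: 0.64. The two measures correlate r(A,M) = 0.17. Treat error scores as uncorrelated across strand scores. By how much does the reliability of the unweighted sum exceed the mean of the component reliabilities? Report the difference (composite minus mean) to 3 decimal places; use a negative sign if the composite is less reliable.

0.033

Var(sum) = 2 + 0.34 = 2.34; true-score variance = 1.54 + 0.34 = 1.88; composite reliability = 0.8034.
Mean component reliability = 0.7700.
Difference = 0.8034 − 0.7700 = 0.033.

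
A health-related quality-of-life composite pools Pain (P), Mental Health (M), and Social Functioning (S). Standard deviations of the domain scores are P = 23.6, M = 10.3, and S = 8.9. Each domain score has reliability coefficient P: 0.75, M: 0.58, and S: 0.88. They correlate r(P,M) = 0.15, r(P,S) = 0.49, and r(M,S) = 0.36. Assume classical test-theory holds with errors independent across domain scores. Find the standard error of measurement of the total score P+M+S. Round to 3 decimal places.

13.903

Var(total) = 742.26 + 344.766 = 1087.03.
True-score variance = 548.957 + 344.766 = 893.723, so reliability = 0.8222.
Error variance = 1087.03 − 893.723 = 193.303; SEM = √193.303 = 13.903.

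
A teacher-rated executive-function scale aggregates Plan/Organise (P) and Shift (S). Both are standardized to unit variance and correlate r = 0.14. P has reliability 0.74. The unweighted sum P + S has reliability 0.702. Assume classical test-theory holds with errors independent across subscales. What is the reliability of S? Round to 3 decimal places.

Var(P+S) = 2 + 2·0.14 = 2.280.
True-score variance = ρ_P + ρ_S + 2·0.14, so 0.702 = (0.74 + ρ_S + 0.28) / 2.280.
ρ_S = 0.702·2.280 − 0.74 − 0.28 = 0.581.

0.581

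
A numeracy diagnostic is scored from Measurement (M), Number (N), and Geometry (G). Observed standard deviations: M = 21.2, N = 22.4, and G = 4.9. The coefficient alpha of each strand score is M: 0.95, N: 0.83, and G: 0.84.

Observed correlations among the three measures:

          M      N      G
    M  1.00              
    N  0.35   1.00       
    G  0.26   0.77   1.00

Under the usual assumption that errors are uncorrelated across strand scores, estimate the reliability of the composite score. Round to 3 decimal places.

0.927

Var(M+N+G) = 21.2² + 22.4² + 4.9² + 2·[21.2·22.4·0.35 + 21.2·4.9·0.26 + 22.4·4.9·0.77] = 975.21 + 555.464 = 1530.67.
Because errors are independent across components, Cov(Tᵢ,Tⱼ) = Cov(Xᵢ,Xⱼ); the off-diagonal part of the true-score variance is the same as above.
True-score variance = [21.2²·0.95 + 22.4²·0.83 + 4.9²·0.84] + 555.464 = 863.597 + 555.464 = 1419.06.
Reliability = 1419.06 / 1530.67 = 0.927.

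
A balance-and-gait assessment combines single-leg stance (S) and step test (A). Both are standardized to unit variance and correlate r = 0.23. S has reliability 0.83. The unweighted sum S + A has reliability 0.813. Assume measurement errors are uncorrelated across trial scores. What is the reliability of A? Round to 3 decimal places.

0.710

Var(S+A) = 2 + 2·0.23 = 2.460.
True-score variance = ρ_S + ρ_A + 2·0.23, so 0.813 = (0.83 + ρ_A + 0.46) / 2.460.
ρ_A = 0.813·2.460 − 0.83 − 0.46 = 0.710.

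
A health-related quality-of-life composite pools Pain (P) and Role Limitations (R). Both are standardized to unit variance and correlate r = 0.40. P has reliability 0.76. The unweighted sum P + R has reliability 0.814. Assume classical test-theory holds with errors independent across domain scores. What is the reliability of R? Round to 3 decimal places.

Var(P+R) = 2 + 2·0.40 = 2.800.
True-score variance = ρ_P + ρ_R + 2·0.40, so 0.814 = (0.76 + ρ_R + 0.80) / 2.800.
ρ_R = 0.814·2.800 − 0.76 − 0.80 = 0.719.

0.719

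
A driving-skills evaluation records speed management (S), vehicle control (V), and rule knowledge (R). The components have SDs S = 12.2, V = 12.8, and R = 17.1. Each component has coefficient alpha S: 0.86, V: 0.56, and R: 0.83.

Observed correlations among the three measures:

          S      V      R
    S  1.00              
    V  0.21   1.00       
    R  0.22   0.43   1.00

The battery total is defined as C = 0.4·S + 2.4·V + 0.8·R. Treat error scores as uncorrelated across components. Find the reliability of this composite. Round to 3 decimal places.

Var(C) = 0.4²·12.2² + 2.4²·12.8² + 0.8²·17.1² + 2·[0.96·12.2·12.8·0.21 + 0.32·12.2·17.1·0.22 + 1.92·12.8·17.1·0.43] = 1154.68 + 453.752 = 1608.43.
With uncorrelated errors the cross-covariances are all true-score covariance, so they carry over unchanged; only the diagonal terms shrink to ρᵢσᵢ².
True-score variance = [0.4²·12.2²·0.86 + 2.4²·12.8²·0.56 + 0.8²·17.1²·0.83] + 453.752 = 704.291 + 453.752 = 1158.04.
Reliability = 1158.04 / 1608.43 = 0.720.

0.720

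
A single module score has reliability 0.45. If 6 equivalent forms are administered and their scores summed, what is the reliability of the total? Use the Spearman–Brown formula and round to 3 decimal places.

ρ_k = kρ / (1 + (k−1)ρ) = 6·0.45 / (1 + 5·0.45) = 2.700 / 3.250 = 0.831.

0.831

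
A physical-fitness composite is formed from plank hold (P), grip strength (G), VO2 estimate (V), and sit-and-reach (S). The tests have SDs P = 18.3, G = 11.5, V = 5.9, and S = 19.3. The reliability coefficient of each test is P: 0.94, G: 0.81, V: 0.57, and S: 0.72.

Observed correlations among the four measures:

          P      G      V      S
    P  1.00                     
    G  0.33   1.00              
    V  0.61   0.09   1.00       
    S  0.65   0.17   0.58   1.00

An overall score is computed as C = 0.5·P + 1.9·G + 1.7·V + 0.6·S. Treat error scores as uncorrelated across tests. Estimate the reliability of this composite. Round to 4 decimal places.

0.8772

Var(C) = 0.5²·18.3² + 1.9²·11.5² + 1.7²·5.9² + 0.6²·19.3² + 2·[0.95·18.3·11.5·0.33 + 0.85·18.3·5.9·0.61 + 0.3·18.3·19.3·0.65 + 3.23·11.5·5.9·0.09 + 1.14·11.5·19.3·0.17 + 1.02·5.9·19.3·0.58] = 795.842 + 641.868 = 1437.71.
Under uncorrelated errors the observed covariances equal the true-score covariances, so only the own-variance terms attenuate.
True-score variance = [0.5²·18.3²·0.94 + 1.9²·11.5²·0.81 + 1.7²·5.9²·0.57 + 0.6²·19.3²·0.72] + 641.868 = 619.303 + 641.868 = 1261.17.
Reliability = 1261.17 / 1437.71 = 0.8772.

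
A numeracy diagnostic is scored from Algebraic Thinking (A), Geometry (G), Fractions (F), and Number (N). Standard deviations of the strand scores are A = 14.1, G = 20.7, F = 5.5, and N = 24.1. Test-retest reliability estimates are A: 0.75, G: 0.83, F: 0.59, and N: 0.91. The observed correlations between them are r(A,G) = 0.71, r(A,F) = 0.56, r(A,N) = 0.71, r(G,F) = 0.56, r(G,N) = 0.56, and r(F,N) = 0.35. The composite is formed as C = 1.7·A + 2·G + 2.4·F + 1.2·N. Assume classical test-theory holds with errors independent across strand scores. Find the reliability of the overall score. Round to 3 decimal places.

0.930

Var(C) = 1.7²·14.1² + 2²·20.7² + 2.4²·5.5² + 1.2²·24.1² + 2·[3.4·14.1·20.7·0.71 + 4.08·14.1·5.5·0.56 + 2.04·14.1·24.1·0.71 + 4.8·20.7·5.5·0.56 + 2.4·20.7·24.1·0.56 + 2.88·5.5·24.1·0.35] = 3299.13 + 4968.12 = 8267.25.
Under uncorrelated errors the observed covariances equal the true-score covariances, so only the own-variance terms attenuate.
True-score variance = [1.7²·14.1²·0.75 + 2²·20.7²·0.83 + 2.4²·5.5²·0.59 + 1.2²·24.1²·0.91] + 4968.12 = 2717.4 + 4968.12 = 7685.53.
Reliability = 7685.53 / 8267.25 = 0.930.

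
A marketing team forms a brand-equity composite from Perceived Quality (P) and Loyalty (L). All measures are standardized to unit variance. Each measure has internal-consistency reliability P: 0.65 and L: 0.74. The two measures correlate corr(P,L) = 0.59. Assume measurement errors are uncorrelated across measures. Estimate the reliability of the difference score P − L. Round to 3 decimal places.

0.256

Var(P−L) = 1 + 1 − 2·0.59 = 2 − 1.18 = 0.82.
Because errors are independent across components, Cov(Tᵢ,Tⱼ) = Cov(Xᵢ,Xⱼ); the off-diagonal part of the true-score variance is the same as above.
True-score variance = [0.65 + 0.74] − 1.18 = 1.39 − 1.18 = 0.21.
Reliability = 0.21 / 0.82 = 0.256.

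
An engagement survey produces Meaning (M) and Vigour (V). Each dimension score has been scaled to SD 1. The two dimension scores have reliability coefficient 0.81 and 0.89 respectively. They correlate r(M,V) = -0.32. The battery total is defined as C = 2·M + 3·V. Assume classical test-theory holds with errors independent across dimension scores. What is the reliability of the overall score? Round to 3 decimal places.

0.809

Var(C) = 2² + 3² + 2·[6·(-0.32)] = 13 − 3.84 = 9.16.
Because errors are independent across components, Cov(Tᵢ,Tⱼ) = Cov(Xᵢ,Xⱼ); the off-diagonal part of the true-score variance is the same as above.
True-score variance = [2²·0.81 + 3²·0.89] − 3.84 = 11.25 − 3.84 = 7.41.
Reliability = 7.41 / 9.16 = 0.809.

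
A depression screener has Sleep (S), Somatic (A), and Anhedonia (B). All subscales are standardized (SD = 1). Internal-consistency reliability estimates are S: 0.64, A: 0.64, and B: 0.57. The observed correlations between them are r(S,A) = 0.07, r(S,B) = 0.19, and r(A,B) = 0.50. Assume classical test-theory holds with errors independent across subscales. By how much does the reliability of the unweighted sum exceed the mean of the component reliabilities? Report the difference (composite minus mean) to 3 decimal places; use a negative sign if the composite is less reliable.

0.129

Var(sum) = 3 + 1.52 = 4.52; true-score variance = 1.85 + 1.52 = 3.37; composite reliability = 0.7456.
Mean component reliability = 0.6167.
Difference = 0.7456 − 0.6167 = 0.129.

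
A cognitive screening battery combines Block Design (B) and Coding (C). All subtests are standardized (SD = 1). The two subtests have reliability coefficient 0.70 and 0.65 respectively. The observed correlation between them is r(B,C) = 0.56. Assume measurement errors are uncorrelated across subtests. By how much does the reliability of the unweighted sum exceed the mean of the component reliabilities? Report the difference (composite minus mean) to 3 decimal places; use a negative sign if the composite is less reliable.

0.117

Var(sum) = 2 + 1.12 = 3.12; true-score variance = 1.35 + 1.12 = 2.47; composite reliability = 0.7917.
Mean component reliability = 0.6750.
Difference = 0.7917 − 0.6750 = 0.117.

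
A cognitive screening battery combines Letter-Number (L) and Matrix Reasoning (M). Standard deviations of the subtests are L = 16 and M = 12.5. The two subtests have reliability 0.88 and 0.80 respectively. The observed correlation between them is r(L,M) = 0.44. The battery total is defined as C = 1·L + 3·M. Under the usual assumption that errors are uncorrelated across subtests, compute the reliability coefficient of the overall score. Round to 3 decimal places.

0.858

Var(C) = 16² + 3²·12.5² + 2·[3·16·12.5·0.44] = 1662.25 + 528 = 2190.25.
Because errors are independent across components, Cov(Tᵢ,Tⱼ) = Cov(Xᵢ,Xⱼ); the off-diagonal part of the true-score variance is the same as above.
True-score variance = [16²·0.88 + 3²·12.5²·0.80] + 528 = 1350.28 + 528 = 1878.28.
Reliability = 1878.28 / 2190.25 = 0.858.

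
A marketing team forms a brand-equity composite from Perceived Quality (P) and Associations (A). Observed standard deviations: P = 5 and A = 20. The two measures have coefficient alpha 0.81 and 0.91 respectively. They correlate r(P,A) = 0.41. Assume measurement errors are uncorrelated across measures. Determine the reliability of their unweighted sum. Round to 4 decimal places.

Var(P+A) = 5² + 20² + 2·[5·20·0.41] = 425 + 82 = 507.
Because errors are independent across components, Cov(Tᵢ,Tⱼ) = Cov(Xᵢ,Xⱼ); the off-diagonal part of the true-score variance is the same as above.
True-score variance = [5²·0.81 + 20²·0.91] + 82 = 384.25 + 82 = 466.25.
Reliability = 466.25 / 507 = 0.9196.

0.9196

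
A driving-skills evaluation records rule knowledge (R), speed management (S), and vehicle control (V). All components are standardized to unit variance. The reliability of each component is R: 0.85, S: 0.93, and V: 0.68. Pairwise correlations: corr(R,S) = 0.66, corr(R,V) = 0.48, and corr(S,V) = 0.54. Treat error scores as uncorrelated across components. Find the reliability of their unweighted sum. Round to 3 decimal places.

0.915

Var(R+S+V) = 3 + 2·[0.66 + 0.48 + 0.54] = 3 + 3.36 = 6.36.
Because errors are independent across components, Cov(Tᵢ,Tⱼ) = Cov(Xᵢ,Xⱼ); the off-diagonal part of the true-score variance is the same as above.
True-score variance = [0.85 + 0.93 + 0.68] + 3.36 = 2.46 + 3.36 = 5.82.
Reliability = 5.82 / 6.36 = 0.915.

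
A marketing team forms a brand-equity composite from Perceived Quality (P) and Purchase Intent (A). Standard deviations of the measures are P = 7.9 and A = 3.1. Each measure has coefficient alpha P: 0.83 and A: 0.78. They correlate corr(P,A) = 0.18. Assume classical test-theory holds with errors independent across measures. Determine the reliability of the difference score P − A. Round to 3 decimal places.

0.799

Var(P−A) = 7.9² + 3.1² − 2·7.9·3.1·0.18 = 72.02 − 8.8164 = 63.2036.
With uncorrelated errors the cross-covariances are all true-score covariance, so they carry over unchanged; only the diagonal terms shrink to ρᵢσᵢ².
True-score variance = [7.9²·0.83 + 3.1²·0.78] − 8.8164 = 59.2961 − 8.8164 = 50.4797.
Reliability = 50.4797 / 63.2036 = 0.799.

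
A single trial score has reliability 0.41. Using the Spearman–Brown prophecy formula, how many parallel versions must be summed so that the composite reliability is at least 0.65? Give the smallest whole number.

k ≥ ρ*(1−ρ₁)/(ρ₁(1−ρ*)) = 0.65·0.59 / (0.41·0.35) = 2.672.
Smallest integer k = 3.

3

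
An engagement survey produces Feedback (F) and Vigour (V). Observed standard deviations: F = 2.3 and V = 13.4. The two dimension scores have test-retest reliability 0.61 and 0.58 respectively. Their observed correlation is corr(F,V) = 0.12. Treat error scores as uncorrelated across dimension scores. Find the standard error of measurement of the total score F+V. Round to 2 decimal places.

8.80

Var(total) = 184.85 + 7.3968 = 192.247.
True-score variance = 107.372 + 7.3968 = 114.768, so reliability = 0.5970.
Error variance = 192.247 − 114.768 = 77.4783; SEM = √77.4783 = 8.80.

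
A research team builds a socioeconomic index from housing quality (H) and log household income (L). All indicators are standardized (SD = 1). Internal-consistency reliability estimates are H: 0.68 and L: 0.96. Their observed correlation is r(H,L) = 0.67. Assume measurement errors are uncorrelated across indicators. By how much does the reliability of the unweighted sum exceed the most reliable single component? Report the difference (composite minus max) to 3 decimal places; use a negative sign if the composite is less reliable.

-0.068

Var(sum) = 2 + 1.34 = 3.34; true-score variance = 1.64 + 1.34 = 2.98; composite reliability = 0.8922.
Max component reliability = 0.9600.
Difference = 0.8922 − 0.9600 = -0.068.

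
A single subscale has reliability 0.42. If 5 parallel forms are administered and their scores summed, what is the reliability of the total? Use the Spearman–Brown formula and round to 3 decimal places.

ρ_k = kρ / (1 + (k−1)ρ) = 5·0.42 / (1 + 4·0.42) = 2.100 / 2.680 = 0.784.

0.784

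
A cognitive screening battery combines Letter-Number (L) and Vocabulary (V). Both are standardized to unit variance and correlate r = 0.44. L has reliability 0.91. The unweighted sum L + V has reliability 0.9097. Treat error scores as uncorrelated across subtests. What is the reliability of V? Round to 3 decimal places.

Var(L+V) = 2 + 2·0.44 = 2.880.
True-score variance = ρ_L + ρ_V + 2·0.44, so 0.9097 = (0.91 + ρ_V + 0.88) / 2.880.
ρ_V = 0.9097·2.880 − 0.91 − 0.88 = 0.830.

0.830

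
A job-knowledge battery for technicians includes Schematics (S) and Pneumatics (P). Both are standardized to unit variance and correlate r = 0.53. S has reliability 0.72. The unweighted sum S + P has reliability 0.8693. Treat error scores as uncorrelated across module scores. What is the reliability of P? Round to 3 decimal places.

0.880

Var(S+P) = 2 + 2·0.53 = 3.060.
True-score variance = ρ_S + ρ_P + 2·0.53, so 0.8693 = (0.72 + ρ_P + 1.06) / 3.060.
ρ_P = 0.8693·3.060 − 0.72 − 1.06 = 0.880.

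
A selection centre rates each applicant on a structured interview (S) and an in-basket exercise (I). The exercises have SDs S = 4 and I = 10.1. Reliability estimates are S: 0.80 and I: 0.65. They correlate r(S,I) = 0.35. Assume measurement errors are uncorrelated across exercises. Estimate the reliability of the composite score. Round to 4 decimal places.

Var(S+I) = 4² + 10.1² + 2·[4·10.1·0.35] = 118.01 + 28.28 = 146.29.
Under uncorrelated errors the observed covariances equal the true-score covariances, so only the own-variance terms attenuate.
True-score variance = [4²·0.80 + 10.1²·0.65] + 28.28 = 79.1065 + 28.28 = 107.386.
Reliability = 107.386 / 146.29 = 0.7341.

0.7341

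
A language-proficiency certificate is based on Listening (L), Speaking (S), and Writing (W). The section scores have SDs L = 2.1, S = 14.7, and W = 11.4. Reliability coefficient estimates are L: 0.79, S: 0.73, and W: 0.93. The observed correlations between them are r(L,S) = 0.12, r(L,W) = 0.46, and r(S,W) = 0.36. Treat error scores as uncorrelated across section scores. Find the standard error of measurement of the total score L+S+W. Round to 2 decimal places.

8.27

Var(total) = 350.46 + 150.091 = 500.551.
True-score variance = 282.092 + 150.091 = 432.184, so reliability = 0.8634.
Error variance = 500.551 − 432.184 = 68.3676; SEM = √68.3676 = 8.27.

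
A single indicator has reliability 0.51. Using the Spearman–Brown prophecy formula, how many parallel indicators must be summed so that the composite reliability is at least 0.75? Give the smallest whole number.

3

k ≥ ρ*(1−ρ₁)/(ρ₁(1−ρ*)) = 0.75·0.49 / (0.51·0.25) = 2.882.
Smallest integer k = 3.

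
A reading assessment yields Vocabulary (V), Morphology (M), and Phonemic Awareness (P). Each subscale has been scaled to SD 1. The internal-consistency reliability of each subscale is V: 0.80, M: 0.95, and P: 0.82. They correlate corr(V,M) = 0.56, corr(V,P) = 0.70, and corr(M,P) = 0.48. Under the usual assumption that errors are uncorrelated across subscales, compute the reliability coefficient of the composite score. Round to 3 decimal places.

Var(V+M+P) = 3 + 2·[0.56 + 0.70 + 0.48] = 3 + 3.48 = 6.48.
Because errors are independent across components, Cov(Tᵢ,Tⱼ) = Cov(Xᵢ,Xⱼ); the off-diagonal part of the true-score variance is the same as above.
True-score variance = [0.80 + 0.95 + 0.82] + 3.48 = 2.57 + 3.48 = 6.05.
Reliability = 6.05 / 6.48 = 0.934.

0.934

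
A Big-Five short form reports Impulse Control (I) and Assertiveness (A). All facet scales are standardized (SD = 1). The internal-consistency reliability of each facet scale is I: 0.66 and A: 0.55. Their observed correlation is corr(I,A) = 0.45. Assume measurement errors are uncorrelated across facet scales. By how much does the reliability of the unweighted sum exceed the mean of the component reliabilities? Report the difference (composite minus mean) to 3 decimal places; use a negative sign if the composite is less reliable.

Var(sum) = 2 + 0.9 = 2.9; true-score variance = 1.21 + 0.9 = 2.11; composite reliability = 0.7276.
Mean component reliability = 0.6050.
Difference = 0.7276 − 0.6050 = 0.123.

0.123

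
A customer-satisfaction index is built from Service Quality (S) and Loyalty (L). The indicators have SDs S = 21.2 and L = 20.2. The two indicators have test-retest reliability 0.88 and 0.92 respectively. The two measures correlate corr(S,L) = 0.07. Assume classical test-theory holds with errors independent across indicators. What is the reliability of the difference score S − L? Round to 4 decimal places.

0.8914

Var(S−L) = 21.2² + 20.2² − 2·21.2·20.2·0.07 = 857.48 − 59.9536 = 797.526.
With uncorrelated errors the cross-covariances are all true-score covariance, so they carry over unchanged; only the diagonal terms shrink to ρᵢσᵢ².
True-score variance = [21.2²·0.88 + 20.2²·0.92] − 59.9536 = 770.904 − 59.9536 = 710.95.
Reliability = 710.95 / 797.526 = 0.8914.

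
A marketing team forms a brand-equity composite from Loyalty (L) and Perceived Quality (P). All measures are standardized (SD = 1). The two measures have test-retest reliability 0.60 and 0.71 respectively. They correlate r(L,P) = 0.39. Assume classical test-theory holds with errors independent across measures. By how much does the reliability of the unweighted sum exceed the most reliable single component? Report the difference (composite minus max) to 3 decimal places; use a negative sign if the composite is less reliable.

Var(sum) = 2 + 0.78 = 2.78; true-score variance = 1.31 + 0.78 = 2.09; composite reliability = 0.7518.
Max component reliability = 0.7100.
Difference = 0.7518 − 0.7100 = 0.042.

0.042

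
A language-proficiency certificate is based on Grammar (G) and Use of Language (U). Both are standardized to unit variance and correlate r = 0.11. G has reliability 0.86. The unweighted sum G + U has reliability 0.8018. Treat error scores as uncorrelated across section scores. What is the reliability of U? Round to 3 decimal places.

Var(G+U) = 2 + 2·0.11 = 2.220.
True-score variance = ρ_G + ρ_U + 2·0.11, so 0.8018 = (0.86 + ρ_U + 0.22) / 2.220.
ρ_U = 0.8018·2.220 − 0.86 − 0.22 = 0.700.

0.700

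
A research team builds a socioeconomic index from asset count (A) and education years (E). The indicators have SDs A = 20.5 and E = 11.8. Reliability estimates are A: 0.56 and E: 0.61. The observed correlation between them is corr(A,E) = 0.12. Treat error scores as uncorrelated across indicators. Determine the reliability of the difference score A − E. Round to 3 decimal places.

0.523

Var(A−E) = 20.5² + 11.8² − 2·20.5·11.8·0.12 = 559.49 − 58.056 = 501.434.
With uncorrelated errors the cross-covariances are all true-score covariance, so they carry over unchanged; only the diagonal terms shrink to ρᵢσᵢ².
True-score variance = [20.5²·0.56 + 11.8²·0.61] − 58.056 = 320.276 − 58.056 = 262.22.
Reliability = 262.22 / 501.434 = 0.523.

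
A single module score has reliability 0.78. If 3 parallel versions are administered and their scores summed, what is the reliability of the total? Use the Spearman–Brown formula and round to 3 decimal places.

ρ_k = kρ / (1 + (k−1)ρ) = 3·0.78 / (1 + 2·0.78) = 2.340 / 2.560 = 0.914.

0.914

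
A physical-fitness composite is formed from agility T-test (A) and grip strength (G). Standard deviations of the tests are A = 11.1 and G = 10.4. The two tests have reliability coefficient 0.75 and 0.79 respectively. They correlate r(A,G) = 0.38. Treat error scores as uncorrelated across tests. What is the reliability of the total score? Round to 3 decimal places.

Var(A+G) = 11.1² + 10.4² + 2·[11.1·10.4·0.38] = 231.37 + 87.7344 = 319.104.
With uncorrelated errors the cross-covariances are all true-score covariance, so they carry over unchanged; only the diagonal terms shrink to ρᵢσᵢ².
True-score variance = [11.1²·0.75 + 10.4²·0.79] + 87.7344 = 177.854 + 87.7344 = 265.588.
Reliability = 265.588 / 319.104 = 0.832.

0.832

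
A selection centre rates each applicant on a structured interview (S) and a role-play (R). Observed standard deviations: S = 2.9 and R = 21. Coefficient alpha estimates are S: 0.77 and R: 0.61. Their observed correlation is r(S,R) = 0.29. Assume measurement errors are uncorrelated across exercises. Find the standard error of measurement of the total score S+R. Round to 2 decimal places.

Var(total) = 449.41 + 35.322 = 484.732.
True-score variance = 275.486 + 35.322 = 310.808, so reliability = 0.6412.
Error variance = 484.732 − 310.808 = 173.924; SEM = √173.924 = 13.19.

13.19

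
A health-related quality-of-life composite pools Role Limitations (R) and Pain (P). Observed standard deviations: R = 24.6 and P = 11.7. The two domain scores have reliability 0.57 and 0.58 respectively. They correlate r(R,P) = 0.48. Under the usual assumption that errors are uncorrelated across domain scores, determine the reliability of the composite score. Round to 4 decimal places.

0.6880

Var(R+P) = 24.6² + 11.7² + 2·[24.6·11.7·0.48] = 742.05 + 276.307 = 1018.36.
Under uncorrelated errors the observed covariances equal the true-score covariances, so only the own-variance terms attenuate.
True-score variance = [24.6²·0.57 + 11.7²·0.58] + 276.307 = 424.337 + 276.307 = 700.645.
Reliability = 700.645 / 1018.36 = 0.6880.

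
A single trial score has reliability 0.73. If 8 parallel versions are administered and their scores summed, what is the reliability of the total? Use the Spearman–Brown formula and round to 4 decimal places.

ρ_k = kρ / (1 + (k−1)ρ) = 8·0.73 / (1 + 7·0.73) = 5.840 / 6.110 = 0.9558.

0.9558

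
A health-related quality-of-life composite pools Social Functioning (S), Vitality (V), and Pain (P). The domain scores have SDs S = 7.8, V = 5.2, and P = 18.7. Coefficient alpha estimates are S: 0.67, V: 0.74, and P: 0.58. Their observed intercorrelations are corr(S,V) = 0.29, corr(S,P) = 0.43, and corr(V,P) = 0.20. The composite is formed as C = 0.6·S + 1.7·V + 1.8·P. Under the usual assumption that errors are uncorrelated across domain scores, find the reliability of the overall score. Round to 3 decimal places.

Var(C) = 0.6²·7.8² + 1.7²·5.2² + 1.8²·18.7² + 2·[1.02·7.8·5.2·0.29 + 1.08·7.8·18.7·0.43 + 3.06·5.2·18.7·0.20] = 1233.04 + 278.492 = 1511.54.
With uncorrelated errors the cross-covariances are all true-score covariance, so they carry over unchanged; only the diagonal terms shrink to ρᵢσᵢ².
True-score variance = [0.6²·7.8²·0.67 + 1.7²·5.2²·0.74 + 1.8²·18.7²·0.58] + 278.492 = 729.64 + 278.492 = 1008.13.
Reliability = 1008.13 / 1511.54 = 0.667.

0.667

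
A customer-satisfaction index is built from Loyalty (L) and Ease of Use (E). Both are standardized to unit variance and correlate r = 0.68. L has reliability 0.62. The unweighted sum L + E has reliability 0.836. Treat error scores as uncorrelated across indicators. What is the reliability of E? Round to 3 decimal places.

Var(L+E) = 2 + 2·0.68 = 3.360.
True-score variance = ρ_L + ρ_E + 2·0.68, so 0.836 = (0.62 + ρ_E + 1.36) / 3.360.
ρ_E = 0.836·3.360 − 0.62 − 1.36 = 0.829.

0.829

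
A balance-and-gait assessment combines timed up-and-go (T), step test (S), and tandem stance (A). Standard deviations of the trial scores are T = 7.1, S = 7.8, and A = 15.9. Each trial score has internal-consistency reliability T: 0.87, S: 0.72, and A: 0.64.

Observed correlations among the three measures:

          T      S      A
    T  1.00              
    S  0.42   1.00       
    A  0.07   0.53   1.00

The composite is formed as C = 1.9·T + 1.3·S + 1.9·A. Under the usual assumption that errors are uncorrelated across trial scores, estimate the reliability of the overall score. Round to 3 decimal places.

0.775

Var(C) = 1.9²·7.1² + 1.3²·7.8² + 1.9²·15.9² + 2·[2.47·7.1·7.8·0.42 + 3.61·7.1·15.9·0.07 + 2.47·7.8·15.9·0.53] = 1197.44 + 496.666 = 1694.11.
Because errors are independent across components, Cov(Tᵢ,Tⱼ) = Cov(Xᵢ,Xⱼ); the off-diagonal part of the true-score variance is the same as above.
True-score variance = [1.9²·7.1²·0.87 + 1.3²·7.8²·0.72 + 1.9²·15.9²·0.64] + 496.666 = 816.445 + 496.666 = 1313.11.
Reliability = 1313.11 / 1694.11 = 0.775.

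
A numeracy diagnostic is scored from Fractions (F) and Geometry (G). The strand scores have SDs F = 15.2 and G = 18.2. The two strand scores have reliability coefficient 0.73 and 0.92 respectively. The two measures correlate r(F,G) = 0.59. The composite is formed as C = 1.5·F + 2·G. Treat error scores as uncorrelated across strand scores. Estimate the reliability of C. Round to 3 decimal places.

Var(C) = 1.5²·15.2² + 2²·18.2² + 2·[3·15.2·18.2·0.59] = 1844.8 + 979.306 = 2824.11.
Because errors are independent across components, Cov(Tᵢ,Tⱼ) = Cov(Xᵢ,Xⱼ); the off-diagonal part of the true-score variance is the same as above.
True-score variance = [1.5²·15.2²·0.73 + 2²·18.2²·0.92] + 979.306 = 1598.45 + 979.306 = 2577.75.
Reliability = 2577.75 / 2824.11 = 0.913.

0.913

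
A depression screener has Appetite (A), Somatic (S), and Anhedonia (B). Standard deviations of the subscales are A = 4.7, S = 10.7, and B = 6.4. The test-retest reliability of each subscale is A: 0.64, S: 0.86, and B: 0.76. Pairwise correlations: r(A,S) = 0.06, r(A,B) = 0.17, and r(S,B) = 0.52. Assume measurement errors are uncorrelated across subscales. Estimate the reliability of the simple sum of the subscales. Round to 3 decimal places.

Var(A+S+B) = 4.7² + 10.7² + 6.4² + 2·[4.7·10.7·0.06 + 4.7·6.4·0.17 + 10.7·6.4·0.52] = 177.54 + 87.4812 = 265.021.
With uncorrelated errors the cross-covariances are all true-score covariance, so they carry over unchanged; only the diagonal terms shrink to ρᵢσᵢ².
True-score variance = [4.7²·0.64 + 10.7²·0.86 + 6.4²·0.76] + 87.4812 = 143.729 + 87.4812 = 231.21.
Reliability = 231.21 / 265.021 = 0.872.

0.872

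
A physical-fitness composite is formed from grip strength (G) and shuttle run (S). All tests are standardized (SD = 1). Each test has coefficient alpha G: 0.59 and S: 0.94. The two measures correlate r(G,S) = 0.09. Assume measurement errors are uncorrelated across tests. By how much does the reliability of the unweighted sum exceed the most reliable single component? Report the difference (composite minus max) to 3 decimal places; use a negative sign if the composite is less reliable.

-0.156

Var(sum) = 2 + 0.18 = 2.18; true-score variance = 1.53 + 0.18 = 1.71; composite reliability = 0.7844.
Max component reliability = 0.9400.
Difference = 0.7844 − 0.9400 = -0.156.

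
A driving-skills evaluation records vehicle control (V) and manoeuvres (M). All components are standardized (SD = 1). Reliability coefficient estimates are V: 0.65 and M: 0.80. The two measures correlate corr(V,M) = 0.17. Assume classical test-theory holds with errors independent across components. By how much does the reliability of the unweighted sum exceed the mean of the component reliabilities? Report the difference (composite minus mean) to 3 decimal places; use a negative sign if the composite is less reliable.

Var(sum) = 2 + 0.34 = 2.34; true-score variance = 1.45 + 0.34 = 1.79; composite reliability = 0.7650.
Mean component reliability = 0.7250.
Difference = 0.7650 − 0.7250 = 0.040.

0.040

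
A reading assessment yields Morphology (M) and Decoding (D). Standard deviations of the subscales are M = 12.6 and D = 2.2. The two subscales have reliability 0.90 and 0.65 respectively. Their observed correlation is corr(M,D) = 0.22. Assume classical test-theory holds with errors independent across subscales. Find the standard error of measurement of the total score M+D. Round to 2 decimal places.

Var(total) = 163.6 + 12.1968 = 175.797.
True-score variance = 146.03 + 12.1968 = 158.227, so reliability = 0.9001.
Error variance = 175.797 − 158.227 = 17.57; SEM = √17.57 = 4.19.

4.19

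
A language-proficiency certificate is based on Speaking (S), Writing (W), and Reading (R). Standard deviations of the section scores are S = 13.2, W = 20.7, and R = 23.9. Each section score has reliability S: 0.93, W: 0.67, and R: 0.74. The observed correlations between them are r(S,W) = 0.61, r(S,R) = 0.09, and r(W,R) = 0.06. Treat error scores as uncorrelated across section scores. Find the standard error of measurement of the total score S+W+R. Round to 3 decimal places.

Var(total) = 1173.94 + 449.507 = 1623.45.
True-score variance = 871.827 + 449.507 = 1321.33, so reliability = 0.8139.
Error variance = 1623.45 − 1321.33 = 302.113; SEM = √302.113 = 17.381.

17.381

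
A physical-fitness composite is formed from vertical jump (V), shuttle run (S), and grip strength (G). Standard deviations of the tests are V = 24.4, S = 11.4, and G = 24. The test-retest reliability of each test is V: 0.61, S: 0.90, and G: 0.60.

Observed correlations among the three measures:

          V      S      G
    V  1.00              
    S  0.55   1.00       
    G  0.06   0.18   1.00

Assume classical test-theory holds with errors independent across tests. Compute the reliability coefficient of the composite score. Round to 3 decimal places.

Var(V+S+G) = 24.4² + 11.4² + 24² + 2·[24.4·11.4·0.55 + 24.4·24·0.06 + 11.4·24·0.18] = 1301.32 + 474.744 = 1776.06.
With uncorrelated errors the cross-covariances are all true-score covariance, so they carry over unchanged; only the diagonal terms shrink to ρᵢσᵢ².
True-score variance = [24.4²·0.61 + 11.4²·0.90 + 24²·0.60] + 474.744 = 825.734 + 474.744 = 1300.48.
Reliability = 1300.48 / 1776.06 = 0.732.

0.732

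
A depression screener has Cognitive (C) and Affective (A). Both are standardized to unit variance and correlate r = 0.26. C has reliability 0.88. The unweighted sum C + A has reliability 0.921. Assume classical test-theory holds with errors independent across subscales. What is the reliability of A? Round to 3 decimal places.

Var(C+A) = 2 + 2·0.26 = 2.520.
True-score variance = ρ_C + ρ_A + 2·0.26, so 0.921 = (0.88 + ρ_A + 0.52) / 2.520.
ρ_A = 0.921·2.520 − 0.88 − 0.52 = 0.921.

0.921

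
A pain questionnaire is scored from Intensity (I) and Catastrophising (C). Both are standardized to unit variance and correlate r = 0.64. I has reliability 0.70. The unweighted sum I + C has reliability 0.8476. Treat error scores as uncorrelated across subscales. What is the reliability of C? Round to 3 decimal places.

0.800

Var(I+C) = 2 + 2·0.64 = 3.280.
True-score variance = ρ_I + ρ_C + 2·0.64, so 0.8476 = (0.70 + ρ_C + 1.28) / 3.280.
ρ_C = 0.8476·3.280 − 0.70 − 1.28 = 0.800.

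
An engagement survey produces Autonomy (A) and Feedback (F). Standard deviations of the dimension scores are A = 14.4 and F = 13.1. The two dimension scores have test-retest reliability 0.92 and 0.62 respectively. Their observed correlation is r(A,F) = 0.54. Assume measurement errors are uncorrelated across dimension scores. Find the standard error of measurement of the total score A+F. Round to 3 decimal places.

9.044

Var(total) = 378.97 + 203.731 = 582.701.
True-score variance = 297.169 + 203.731 = 500.901, so reliability = 0.8596.
Error variance = 582.701 − 500.901 = 81.8006; SEM = √81.8006 = 9.044.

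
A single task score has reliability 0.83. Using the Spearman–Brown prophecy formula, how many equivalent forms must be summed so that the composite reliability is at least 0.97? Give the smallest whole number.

7

k ≥ ρ*(1−ρ₁)/(ρ₁(1−ρ*)) = 0.97·0.17 / (0.83·0.03) = 6.622.
Smallest integer k = 7.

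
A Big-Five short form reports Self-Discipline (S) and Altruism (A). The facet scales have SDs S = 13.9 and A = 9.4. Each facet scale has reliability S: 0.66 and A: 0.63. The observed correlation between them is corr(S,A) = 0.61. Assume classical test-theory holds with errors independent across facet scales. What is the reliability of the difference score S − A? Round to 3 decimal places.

0.195

Var(S−A) = 13.9² + 9.4² − 2·13.9·9.4·0.61 = 281.57 − 159.405 = 122.165.
With uncorrelated errors the cross-covariances are all true-score covariance, so they carry over unchanged; only the diagonal terms shrink to ρᵢσᵢ².
True-score variance = [13.9²·0.66 + 9.4²·0.63] − 159.405 = 183.185 − 159.405 = 23.7802.
Reliability = 23.7802 / 122.165 = 0.195.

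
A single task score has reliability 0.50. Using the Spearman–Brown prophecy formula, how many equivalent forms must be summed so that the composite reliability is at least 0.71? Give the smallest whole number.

k ≥ ρ*(1−ρ₁)/(ρ₁(1−ρ*)) = 0.71·0.50 / (0.50·0.29) = 2.448.
Smallest integer k = 3.

3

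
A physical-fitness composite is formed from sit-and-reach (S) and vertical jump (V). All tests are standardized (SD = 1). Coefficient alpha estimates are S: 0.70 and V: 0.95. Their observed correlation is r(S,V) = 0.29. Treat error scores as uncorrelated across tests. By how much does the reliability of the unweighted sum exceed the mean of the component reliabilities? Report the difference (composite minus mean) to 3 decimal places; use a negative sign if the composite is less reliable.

0.039

Var(sum) = 2 + 0.58 = 2.58; true-score variance = 1.65 + 0.58 = 2.23; composite reliability = 0.8643.
Mean component reliability = 0.8250.
Difference = 0.8643 − 0.8250 = 0.039.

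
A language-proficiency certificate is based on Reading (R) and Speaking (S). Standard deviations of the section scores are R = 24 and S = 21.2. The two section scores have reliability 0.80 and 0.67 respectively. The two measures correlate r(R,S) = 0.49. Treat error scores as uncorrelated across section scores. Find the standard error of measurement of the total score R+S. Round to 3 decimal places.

Var(total) = 1025.44 + 498.624 = 1524.06.
True-score variance = 761.925 + 498.624 = 1260.55, so reliability = 0.8271.
Error variance = 1524.06 − 1260.55 = 263.515; SEM = √263.515 = 16.233.

16.233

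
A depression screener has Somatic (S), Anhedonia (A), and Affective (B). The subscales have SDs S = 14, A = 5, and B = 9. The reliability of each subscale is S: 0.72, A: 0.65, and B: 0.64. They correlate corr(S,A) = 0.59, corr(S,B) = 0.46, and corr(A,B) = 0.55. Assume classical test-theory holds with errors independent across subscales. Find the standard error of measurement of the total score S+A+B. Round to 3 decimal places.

9.633

Var(total) = 302 + 248.02 = 550.02.
True-score variance = 209.21 + 248.02 = 457.23, so reliability = 0.8313.
Error variance = 550.02 − 457.23 = 92.79; SEM = √92.79 = 9.633.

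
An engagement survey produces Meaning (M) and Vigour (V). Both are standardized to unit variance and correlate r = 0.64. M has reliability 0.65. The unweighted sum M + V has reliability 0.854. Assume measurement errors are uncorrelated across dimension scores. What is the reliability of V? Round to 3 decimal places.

Var(M+V) = 2 + 2·0.64 = 3.280.
True-score variance = ρ_M + ρ_V + 2·0.64, so 0.854 = (0.65 + ρ_V + 1.28) / 3.280.
ρ_V = 0.854·3.280 − 0.65 − 1.28 = 0.871.

0.871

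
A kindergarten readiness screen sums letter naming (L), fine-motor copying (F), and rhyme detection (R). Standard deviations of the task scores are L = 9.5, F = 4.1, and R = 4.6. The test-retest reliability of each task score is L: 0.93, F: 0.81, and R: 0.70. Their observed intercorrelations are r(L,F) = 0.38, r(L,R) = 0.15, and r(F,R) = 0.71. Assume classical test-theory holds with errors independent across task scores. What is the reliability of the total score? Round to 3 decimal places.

Var(L+F+R) = 9.5² + 4.1² + 4.6² + 2·[9.5·4.1·0.38 + 9.5·4.6·0.15 + 4.1·4.6·0.71] = 128.22 + 69.4932 = 197.713.
Because errors are independent across components, Cov(Tᵢ,Tⱼ) = Cov(Xᵢ,Xⱼ); the off-diagonal part of the true-score variance is the same as above.
True-score variance = [9.5²·0.93 + 4.1²·0.81 + 4.6²·0.70] + 69.4932 = 112.361 + 69.4932 = 181.854.
Reliability = 181.854 / 197.713 = 0.920.

0.920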